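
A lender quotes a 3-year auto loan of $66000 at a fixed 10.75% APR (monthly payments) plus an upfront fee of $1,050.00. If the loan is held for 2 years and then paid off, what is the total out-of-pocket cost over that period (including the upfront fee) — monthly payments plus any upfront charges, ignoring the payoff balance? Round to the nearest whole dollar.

$52,721

Monthly rate = 10.75%/12 = 0.0089583; payment = 66,000 × 0.0089583 / (1 − (1+0.0089583)^−36) = $2,152.95.
Total outlay = 24 × $2,152.95 + $1,050.00 = $52,720.80.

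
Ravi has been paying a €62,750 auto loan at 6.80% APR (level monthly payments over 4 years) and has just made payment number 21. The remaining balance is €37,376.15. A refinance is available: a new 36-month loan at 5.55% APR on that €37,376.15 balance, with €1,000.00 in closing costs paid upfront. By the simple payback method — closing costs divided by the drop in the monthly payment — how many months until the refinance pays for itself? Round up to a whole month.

Current payment = 62,750 × 6.8%/12 / (1 − (1+0.0056667)^−48) = €1,496.81.
Refinanced payment = 37,376.15 × 0.0046250 / (1 − (1+0.0046250)^−36) = €1,129.45.
Monthly savings = €1,496.81 − €1,129.45 = €367.36.
Break-even = €1,000.00 / €367.36 = 2.72 → 3 months.

3 months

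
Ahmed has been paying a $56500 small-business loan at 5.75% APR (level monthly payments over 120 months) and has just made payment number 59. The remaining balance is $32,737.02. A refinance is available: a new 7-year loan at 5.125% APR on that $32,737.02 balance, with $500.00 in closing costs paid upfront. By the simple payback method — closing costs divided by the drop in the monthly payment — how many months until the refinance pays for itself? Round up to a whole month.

4 months

Current payment = 56,500 × 5.75%/12 / (1 − (1+0.0047917)^−120) = $620.20.
Refinanced payment = 32,737.02 × 0.0042708 / (1 − (1+0.0042708)^−84) = $464.63.
Monthly savings = $620.20 − $464.63 = $155.57.
Break-even = $500.00 / $155.57 = 3.21 → 4 months.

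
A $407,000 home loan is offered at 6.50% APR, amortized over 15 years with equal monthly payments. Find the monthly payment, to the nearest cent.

At 6.50% the monthly rate is 0.0054167, so the payment is 407,000 × 0.0054167 / (1 − 1.0054167^−180) = $3,545.41.

$3,545.41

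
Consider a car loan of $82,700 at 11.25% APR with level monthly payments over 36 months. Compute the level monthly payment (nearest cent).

$2,717.29

At 11.25% the monthly rate is 0.0093750, so the payment is 82,700 × 0.0093750 / (1 − 1.0093750^−36) = $2,717.29.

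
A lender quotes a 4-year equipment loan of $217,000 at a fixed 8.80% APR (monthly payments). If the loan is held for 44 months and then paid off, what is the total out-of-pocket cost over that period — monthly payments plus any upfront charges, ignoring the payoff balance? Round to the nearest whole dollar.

At 8.80% the monthly rate is 0.0073333, so the payment is 217,000 × 0.0073333 / (1 − 1.0073333^−48) = $5,379.47.
Total outlay = 44 × $5,379.47 = $236,696.68.

$236,697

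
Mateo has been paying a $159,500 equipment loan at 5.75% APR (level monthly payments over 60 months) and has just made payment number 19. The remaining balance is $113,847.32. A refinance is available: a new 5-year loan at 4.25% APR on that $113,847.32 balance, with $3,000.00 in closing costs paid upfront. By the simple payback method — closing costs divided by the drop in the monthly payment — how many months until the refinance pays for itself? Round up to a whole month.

Current payment = 159,500 × 5.75%/12 / (1 − (1+0.0047917)^−60) = $3,065.07.
Refinanced payment = 113,847.32 × 0.0035417 / (1 − (1+0.0035417)^−60) = $2,109.54.
Monthly savings = $3,065.07 − $2,109.54 = $955.53.
Break-even = $3,000.00 / $955.53 = 3.14 → 4 months.

4 months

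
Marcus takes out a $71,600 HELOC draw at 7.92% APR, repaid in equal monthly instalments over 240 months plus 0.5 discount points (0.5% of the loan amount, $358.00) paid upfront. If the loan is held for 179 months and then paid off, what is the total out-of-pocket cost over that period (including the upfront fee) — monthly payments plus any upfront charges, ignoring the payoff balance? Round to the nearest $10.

$106,920

Monthly rate = 7.92%/12 = 0.0066000; payment = 71,600 × 0.0066000 / (1 − (1+0.0066000)^−240) = $595.33.
Total outlay = 179 × $595.33 + $358.00 = $106,922.07.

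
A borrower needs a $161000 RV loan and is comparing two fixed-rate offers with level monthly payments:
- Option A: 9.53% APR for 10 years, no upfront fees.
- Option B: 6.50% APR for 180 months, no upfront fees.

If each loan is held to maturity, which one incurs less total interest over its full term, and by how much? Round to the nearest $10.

Option A by $2,130

Option A: monthly rate = 9.53%/12 = 0.0079417; payment = 161,000 × 0.0079417 / (1 − (1+0.0079417)^−120) = $2,085.95.
Total interest on Option A = 120 × $2,085.95 − $161,000 = $89,314.00.
Option B: monthly rate = 6.5%/12 = 0.0054167; payment = 161,000 × 0.0054167 / (1 − (1+0.0054167)^−180) = $1,402.48.
Total interest on Option B = 180 × $1,402.48 − $161,000 = $91,446.40.
Option A is lower by $2,132.40.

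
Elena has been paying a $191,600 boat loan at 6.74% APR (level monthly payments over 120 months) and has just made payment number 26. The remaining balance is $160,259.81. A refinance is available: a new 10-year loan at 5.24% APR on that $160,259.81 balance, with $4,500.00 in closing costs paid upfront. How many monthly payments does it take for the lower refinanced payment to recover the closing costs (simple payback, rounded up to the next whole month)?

Current payment = 191,600 × 6.74%/12 / (1 − (1+0.0056167)^−120) = $2,199.05.
Refinanced payment = 160,259.81 × 0.0043667 / (1 − (1+0.0043667)^−120) = $1,718.67.
Monthly savings = $2,199.05 − $1,718.67 = $480.38.
Break-even = $4,500.00 / $480.38 = 9.37 → 10 months.

10 months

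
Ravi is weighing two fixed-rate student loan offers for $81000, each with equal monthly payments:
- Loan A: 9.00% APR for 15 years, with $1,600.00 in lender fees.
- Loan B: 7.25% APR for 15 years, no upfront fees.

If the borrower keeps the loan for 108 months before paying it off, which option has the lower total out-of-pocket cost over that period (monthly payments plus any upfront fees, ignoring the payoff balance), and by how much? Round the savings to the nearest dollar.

Loan B by $10,471

Loan A: at 9.00% the monthly rate is 0.0075000, so the payment is 81,000 × 0.0075000 / (1 − 1.0075000^−180) = $821.56.
Loan B: at 7.25% the monthly rate is 0.0060417, so the payment is 81,000 × 0.0060417 / (1 − 1.0060417^−180) = $739.42.
Over 108 months: Loan A costs 108 × $821.56 + $1,600.00 = $90,328.48; Loan B costs 108 × $739.42 = $79,857.36.
Loan B is cheaper by $90,328.48 − $79,857.36 = $10,471.12.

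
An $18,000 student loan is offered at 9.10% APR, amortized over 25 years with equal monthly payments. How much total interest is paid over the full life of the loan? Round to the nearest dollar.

Monthly rate = 9.1%/12 = 0.0075833; payment = 18,000 × 0.0075833 / (1 − (1+0.0075833)^−300) = $152.29.
Total paid = 300 × $152.29 = $45,687.00; interest = $45,687.00 − $18,000 = $27,687.00.

$27,687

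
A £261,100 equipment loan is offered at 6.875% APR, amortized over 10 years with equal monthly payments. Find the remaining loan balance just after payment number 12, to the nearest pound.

With monthly rate i = 6.875%/12 = 0.0057292, the balance after k of n payments is P · [(1+i)^n − (1+i)^k] / [(1+i)^n − 1].
(1+0.0057292)^120 = 1.98483957 and (1+0.0057292)^12 = 1.07095825, so the balance is 261,100 × (1.98483957 − 1.07095825) / (1.98483957 − 1) = £242,287.60.

£242,288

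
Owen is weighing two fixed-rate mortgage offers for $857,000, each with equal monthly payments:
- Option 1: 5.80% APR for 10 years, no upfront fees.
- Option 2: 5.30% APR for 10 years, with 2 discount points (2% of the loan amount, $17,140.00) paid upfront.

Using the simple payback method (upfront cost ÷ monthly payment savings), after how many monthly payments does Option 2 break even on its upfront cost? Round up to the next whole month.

81 months

Option 1: at 5.80% the monthly rate is 0.0048333, so the payment is 857,000 × 0.0048333 / (1 − 1.0048333^−120) = $9,428.61.
Option 2: at 5.30% the monthly rate is 0.0044167, so the payment is 857,000 × 0.0044167 / (1 − 1.0044167^−120) = $9,216.00.
Monthly savings = $9,428.61 − $9,216.00 = $212.61.
Break-even = $17,140.00 / $212.61 = 80.62 → 81 months.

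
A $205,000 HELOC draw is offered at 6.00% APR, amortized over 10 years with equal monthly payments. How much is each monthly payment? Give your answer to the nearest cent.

Monthly rate = 6%/12 = 0.0050000; payment = 205,000 × 0.0050000 / (1 − (1+0.0050000)^−120) = $2,275.92.

$2,275.92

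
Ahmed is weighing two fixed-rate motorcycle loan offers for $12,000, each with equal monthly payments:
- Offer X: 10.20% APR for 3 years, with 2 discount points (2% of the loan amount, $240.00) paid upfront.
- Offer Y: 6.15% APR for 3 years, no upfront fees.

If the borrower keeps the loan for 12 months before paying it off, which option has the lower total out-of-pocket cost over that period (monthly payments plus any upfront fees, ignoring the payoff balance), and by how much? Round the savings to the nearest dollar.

Offer X: monthly rate = 10.2%/12 = 0.0085000; payment = 12,000 × 0.0085000 / (1 − (1+0.0085000)^−36) = $388.33.
Offer Y: at 6.15% the monthly rate is 0.0051250, so the payment is 12,000 × 0.0051250 / (1 − 1.0051250^−36) = $365.88.
Over 12 months: Offer X costs 12 × $388.33 + $240.00 = $4,899.96; Offer Y costs 12 × $365.88 = $4,390.56.
Offer Y is cheaper by $4,899.96 − $4,390.56 = $509.40.

Offer Y by $509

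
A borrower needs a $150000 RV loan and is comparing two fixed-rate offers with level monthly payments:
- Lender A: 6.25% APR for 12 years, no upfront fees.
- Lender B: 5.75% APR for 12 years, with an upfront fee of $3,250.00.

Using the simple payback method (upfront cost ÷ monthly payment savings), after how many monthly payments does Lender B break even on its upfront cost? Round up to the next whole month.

84 months

Lender A: at 6.25% the monthly rate is 0.0052083, so the payment is 150,000 × 0.0052083 / (1 − 1.0052083^−144) = $1,483.26.
Lender B: monthly rate = 5.75%/12 = 0.0047917; payment = 150,000 × 0.0047917 / (1 − (1+0.0047917)^−144) = $1,444.44.
Monthly savings = $1,483.26 − $1,444.44 = $38.82.
Break-even = $3,250.00 / $38.82 = 83.72 → 84 months.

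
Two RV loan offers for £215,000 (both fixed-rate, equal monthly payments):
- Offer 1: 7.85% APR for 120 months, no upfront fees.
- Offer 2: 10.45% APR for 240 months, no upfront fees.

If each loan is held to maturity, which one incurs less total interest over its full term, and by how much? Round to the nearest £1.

Offer 1: monthly rate = 7.85%/12 = 0.0065417; payment = 215,000 × 0.0065417 / (1 − (1+0.0065417)^−120) = £2,591.53.
Total interest on Offer 1 = 120 × £2,591.53 − £215,000 = £95,983.60.
Offer 2: at 10.45% the monthly rate is 0.0087083, so the payment is 215,000 × 0.0087083 / (1 − 1.0087083^−240) = £2,139.30.
Total interest on Offer 2 = 240 × £2,139.30 − £215,000 = £298,432.00.
Offer 1 is lower by £202,448.40.

Offer 1 by £202,448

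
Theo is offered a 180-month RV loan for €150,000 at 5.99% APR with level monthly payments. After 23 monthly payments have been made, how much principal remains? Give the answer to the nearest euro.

€137,452

With monthly rate i = 5.99%/12 = 0.0049917, the balance after k of n payments is P · [(1+i)^n − (1+i)^k] / [(1+i)^n − 1].
(1+0.0049917)^180 = 2.45043345 and (1+0.0049917)^23 = 1.12133814, so the balance is 150,000 × (2.45043345 − 1.12133814) / (2.45043345 − 1) = €137,451.53.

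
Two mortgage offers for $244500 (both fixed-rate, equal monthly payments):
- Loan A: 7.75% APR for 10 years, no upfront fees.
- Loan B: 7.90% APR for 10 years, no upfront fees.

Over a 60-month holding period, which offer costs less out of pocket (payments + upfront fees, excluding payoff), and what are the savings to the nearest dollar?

Loan A: at 7.75% the monthly rate is 0.0064583, so the payment is 244,500 × 0.0064583 / (1 − 1.0064583^−120) = $2,934.26.
Loan B: at 7.90% the monthly rate is 0.0065833, so the payment is 244,500 × 0.0065833 / (1 − 1.0065833^−120) = $2,953.56.
Over 60 months: Loan A costs 60 × $2,934.26 = $176,055.60; Loan B costs 60 × $2,953.56 = $177,213.60.
Loan A is cheaper by $177,213.60 − $176,055.60 = $1,158.00.

Loan A by $1,158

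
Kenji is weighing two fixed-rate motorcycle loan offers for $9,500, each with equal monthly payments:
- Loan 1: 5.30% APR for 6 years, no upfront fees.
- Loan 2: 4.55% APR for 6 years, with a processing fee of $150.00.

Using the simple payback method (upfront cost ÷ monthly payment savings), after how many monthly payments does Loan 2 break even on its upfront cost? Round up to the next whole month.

46 months

Loan 1: at 5.30% the monthly rate is 0.0044167, so the payment is 9,500 × 0.0044167 / (1 − 1.0044167^−72) = $154.32.
Loan 2: monthly rate = 4.55%/12 = 0.0037917; payment = 9,500 × 0.0037917 / (1 − (1+0.0037917)^−72) = $151.02.
Monthly savings = $154.32 − $151.02 = $3.30.
Break-even = $150.00 / $3.30 = 45.45 → 46 months.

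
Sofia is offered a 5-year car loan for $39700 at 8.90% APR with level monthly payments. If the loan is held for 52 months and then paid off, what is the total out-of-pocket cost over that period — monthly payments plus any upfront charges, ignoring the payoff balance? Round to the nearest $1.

Monthly rate = 8.9%/12 = 0.0074167; payment = 39,700 × 0.0074167 / (1 − (1+0.0074167)^−60) = $822.18.
Total outlay = 52 × $822.18 = $42,753.36.

$42,753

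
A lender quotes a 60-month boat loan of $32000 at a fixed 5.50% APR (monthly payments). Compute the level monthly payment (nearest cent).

At 5.50% the monthly rate is 0.0045833, so the payment is 32,000 × 0.0045833 / (1 − 1.0045833^−60) = $611.24.

$611.24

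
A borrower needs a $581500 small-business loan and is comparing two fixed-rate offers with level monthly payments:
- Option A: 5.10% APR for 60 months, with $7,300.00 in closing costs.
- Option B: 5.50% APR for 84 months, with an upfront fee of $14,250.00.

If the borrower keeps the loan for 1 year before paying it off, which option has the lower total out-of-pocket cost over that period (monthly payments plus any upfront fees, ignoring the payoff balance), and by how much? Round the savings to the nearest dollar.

Option A: monthly rate = 5.1%/12 = 0.0042500; payment = 581,500 × 0.0042500 / (1 − (1+0.0042500)^−60) = $11,000.28.
Option B: monthly rate = 5.5%/12 = 0.0045833; payment = 581,500 × 0.0045833 / (1 − (1+0.0045833)^−84) = $8,356.18.
Over 12 months: Option A costs 12 × $11,000.28 + $7,300.00 = $139,303.36; Option B costs 12 × $8,356.18 + $14,250.00 = $114,524.16.
Option B is cheaper by $139,303.36 − $114,524.16 = $24,779.20.

Option B by $24,779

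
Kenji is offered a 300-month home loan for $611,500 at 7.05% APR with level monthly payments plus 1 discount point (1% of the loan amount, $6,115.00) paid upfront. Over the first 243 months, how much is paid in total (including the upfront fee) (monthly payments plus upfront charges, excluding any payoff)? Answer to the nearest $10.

Monthly rate = 7.05%/12 = 0.0058750; payment = 611,500 × 0.0058750 / (1 − (1+0.0058750)^−300) = $4,341.48.
Total outlay = 243 × $4,341.48 + $6,115.00 = $1,061,094.64.

$1,061,090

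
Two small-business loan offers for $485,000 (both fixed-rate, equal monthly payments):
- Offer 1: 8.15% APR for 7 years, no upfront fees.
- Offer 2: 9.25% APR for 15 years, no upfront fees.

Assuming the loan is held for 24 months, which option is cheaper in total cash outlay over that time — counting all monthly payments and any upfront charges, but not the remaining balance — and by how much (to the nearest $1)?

Offer 1: monthly rate = 8.15%/12 = 0.0067917; payment = 485,000 × 0.0067917 / (1 − (1+0.0067917)^−84) = $7,595.61.
Offer 2: monthly rate = 9.25%/12 = 0.0077083; payment = 485,000 × 0.0077083 / (1 − (1+0.0077083)^−180) = $4,991.58.
Over 24 months: Offer 1 costs 24 × $7,595.61 = $182,294.64; Offer 2 costs 24 × $4,991.58 = $119,797.92.
Offer 2 is cheaper by $182,294.64 − $119,797.92 = $62,496.72.

Offer 2 by $62,497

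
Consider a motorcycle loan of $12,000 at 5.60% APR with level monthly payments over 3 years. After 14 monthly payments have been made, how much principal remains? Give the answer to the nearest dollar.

$7,571

With monthly rate i = 5.6%/12 = 0.0046667, the balance after k of n payments is P · [(1+i)^n − (1+i)^k] / [(1+i)^n − 1].
(1+0.0046667)^36 = 1.18247443 and (1+0.0046667)^14 = 1.06735258, so the balance is 12,000 × (1.18247443 − 1.06735258) / (1.18247443 − 1) = $7,570.72.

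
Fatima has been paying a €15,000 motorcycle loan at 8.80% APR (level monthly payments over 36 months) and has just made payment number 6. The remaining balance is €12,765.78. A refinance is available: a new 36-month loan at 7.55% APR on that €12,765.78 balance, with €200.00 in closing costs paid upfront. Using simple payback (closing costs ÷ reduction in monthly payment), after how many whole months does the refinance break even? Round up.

Current payment = 15,000 × 8.8%/12 / (1 − (1+0.0073333)^−36) = €475.60.
Refinanced payment = 12,765.78 × 0.0062917 / (1 − (1+0.0062917)^−36) = €397.39.
Monthly savings = €475.60 − €397.39 = €78.21.
Break-even = €200.00 / €78.21 = 2.56 → 3 months.

3 months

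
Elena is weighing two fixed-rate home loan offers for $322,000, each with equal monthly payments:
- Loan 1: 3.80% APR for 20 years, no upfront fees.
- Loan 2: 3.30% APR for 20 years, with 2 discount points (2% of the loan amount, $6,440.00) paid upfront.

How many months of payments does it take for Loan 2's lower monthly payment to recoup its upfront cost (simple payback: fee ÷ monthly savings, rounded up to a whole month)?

78 months

Loan 1: monthly rate = 3.8%/12 = 0.0031667; payment = 322,000 × 0.0031667 / (1 − (1+0.0031667)^−240) = $1,917.49.
Loan 2: monthly rate = 3.3%/12 = 0.0027500; payment = 322,000 × 0.0027500 / (1 − (1+0.0027500)^−240) = $1,834.55.
Monthly savings = $1,917.49 − $1,834.55 = $82.94.
Break-even = $6,440.00 / $82.94 = 77.65 → 78 months.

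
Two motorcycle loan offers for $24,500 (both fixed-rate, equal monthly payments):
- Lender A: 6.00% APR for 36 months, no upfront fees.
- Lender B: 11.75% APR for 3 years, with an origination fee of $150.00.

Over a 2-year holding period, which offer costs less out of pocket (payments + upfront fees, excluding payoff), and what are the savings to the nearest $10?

Lender A: monthly rate = 6%/12 = 0.0050000; payment = 24,500 × 0.0050000 / (1 − (1+0.0050000)^−36) = $745.34.
Lender B: monthly rate = 11.75%/12 = 0.0097917; payment = 24,500 × 0.0097917 / (1 − (1+0.0097917)^−36) = $810.83.
Over 24 months: Lender A costs 24 × $745.34 = $17,888.16; Lender B costs 24 × $810.83 + $150.00 = $19,609.92.
Lender A is cheaper by $19,609.92 − $17,888.16 = $1,721.76.

Lender A by $1,720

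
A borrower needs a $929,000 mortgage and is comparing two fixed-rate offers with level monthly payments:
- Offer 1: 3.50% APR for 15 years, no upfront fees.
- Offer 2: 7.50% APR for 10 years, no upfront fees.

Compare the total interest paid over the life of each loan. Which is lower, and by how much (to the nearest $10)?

Offer 1 by $127,860

Offer 1: monthly rate = 3.5%/12 = 0.0029167; payment = 929,000 × 0.0029167 / (1 − (1+0.0029167)^−180) = $6,641.26.
Total interest on Offer 1 = 180 × $6,641.26 − $929,000 = $266,426.80.
Offer 2: at 7.50% the monthly rate is 0.0062500, so the payment is 929,000 × 0.0062500 / (1 − 1.0062500^−120) = $11,027.39.
Total interest on Offer 2 = 120 × $11,027.39 − $929,000 = $394,286.80.
Offer 1 is lower by $127,860.00.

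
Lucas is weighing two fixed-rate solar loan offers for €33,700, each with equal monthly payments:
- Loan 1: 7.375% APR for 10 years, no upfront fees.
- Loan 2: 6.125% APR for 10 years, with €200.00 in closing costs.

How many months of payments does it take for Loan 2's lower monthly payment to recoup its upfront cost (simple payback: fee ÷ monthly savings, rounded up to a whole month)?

Loan 1: monthly rate = 7.375%/12 = 0.0061458; payment = 33,700 × 0.0061458 / (1 − (1+0.0061458)^−120) = €397.83.
Loan 2: monthly rate = 6.125%/12 = 0.0051042; payment = 33,700 × 0.0051042 / (1 − (1+0.0051042)^−120) = €376.26.
Monthly savings = €397.83 − €376.26 = €21.57.
Break-even = €200.00 / €21.57 = 9.27 → 10 months.

10 months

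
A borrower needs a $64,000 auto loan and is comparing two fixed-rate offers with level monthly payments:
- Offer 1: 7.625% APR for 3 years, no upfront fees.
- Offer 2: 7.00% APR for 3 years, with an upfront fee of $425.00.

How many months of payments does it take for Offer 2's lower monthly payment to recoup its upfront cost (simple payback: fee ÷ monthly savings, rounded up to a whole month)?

Offer 1: monthly rate = 7.625%/12 = 0.0063542; payment = 64,000 × 0.0063542 / (1 − (1+0.0063542)^−36) = $1,994.47.
Offer 2: at 7.00% the monthly rate is 0.0058333, so the payment is 64,000 × 0.0058333 / (1 − 1.0058333^−36) = $1,976.13.
Monthly savings = $1,994.47 − $1,976.13 = $18.34.
Break-even = $425.00 / $18.34 = 23.17 → 24 months.

24 months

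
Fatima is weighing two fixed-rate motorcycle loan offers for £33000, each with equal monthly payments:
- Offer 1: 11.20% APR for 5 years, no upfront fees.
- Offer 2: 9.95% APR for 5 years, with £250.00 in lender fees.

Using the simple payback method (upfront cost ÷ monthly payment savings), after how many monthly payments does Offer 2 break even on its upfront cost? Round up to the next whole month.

Offer 1: at 11.20% the monthly rate is 0.0093333, so the payment is 33,000 × 0.0093333 / (1 − 1.0093333^−60) = £720.80.
Offer 2: at 9.95% the monthly rate is 0.0082917, so the payment is 33,000 × 0.0082917 / (1 − 1.0082917^−60) = £700.34.
Monthly savings = £720.80 − £700.34 = £20.46.
Break-even = £250.00 / £20.46 = 12.22 → 13 months.

13 months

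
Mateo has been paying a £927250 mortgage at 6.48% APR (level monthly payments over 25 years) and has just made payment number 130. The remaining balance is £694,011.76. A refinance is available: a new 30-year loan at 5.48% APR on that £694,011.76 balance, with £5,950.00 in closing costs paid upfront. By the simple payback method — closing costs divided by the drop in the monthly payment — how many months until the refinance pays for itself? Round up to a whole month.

Current payment = 927,250 × 6.48%/12 / (1 − (1+0.0054000)^−300) = £6,249.28.
Refinanced payment = 694,011.76 × 0.0045667 / (1 − (1+0.0045667)^−360) = £3,931.82.
Monthly savings = £6,249.28 − £3,931.82 = £2,317.46.
Break-even = £5,950.00 / £2,317.46 = 2.57 → 3 months.

3 months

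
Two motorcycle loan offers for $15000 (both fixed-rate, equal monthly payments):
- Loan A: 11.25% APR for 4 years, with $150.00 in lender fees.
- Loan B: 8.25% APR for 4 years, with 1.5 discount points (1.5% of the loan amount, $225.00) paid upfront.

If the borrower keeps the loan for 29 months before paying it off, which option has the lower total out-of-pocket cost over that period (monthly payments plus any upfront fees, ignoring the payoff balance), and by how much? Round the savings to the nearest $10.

Loan A: at 11.25% the monthly rate is 0.0093750, so the payment is 15,000 × 0.0093750 / (1 − 1.0093750^−48) = $389.51.
Loan B: at 8.25% the monthly rate is 0.0068750, so the payment is 15,000 × 0.0068750 / (1 − 1.0068750^−48) = $367.96.
Over 29 months: Loan A costs 29 × $389.51 + $150.00 = $11,445.79; Loan B costs 29 × $367.96 + $225.00 = $10,895.84.
Loan B is cheaper by $11,445.79 − $10,895.84 = $549.95.

Loan B by $550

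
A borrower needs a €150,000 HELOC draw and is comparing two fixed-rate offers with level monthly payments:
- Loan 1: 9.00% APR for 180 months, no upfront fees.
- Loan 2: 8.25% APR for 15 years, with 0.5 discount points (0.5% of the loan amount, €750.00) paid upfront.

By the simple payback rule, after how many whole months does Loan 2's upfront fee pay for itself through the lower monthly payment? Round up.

12 months

Loan 1: monthly rate = 9%/12 = 0.0075000; payment = 150,000 × 0.0075000 / (1 − (1+0.0075000)^−180) = €1,521.40.
Loan 2: at 8.25% the monthly rate is 0.0068750, so the payment is 150,000 × 0.0068750 / (1 − 1.0068750^−180) = €1,455.21.
Monthly savings = €1,521.40 − €1,455.21 = €66.19.
Break-even = €750.00 / €66.19 = 11.33 → 12 months.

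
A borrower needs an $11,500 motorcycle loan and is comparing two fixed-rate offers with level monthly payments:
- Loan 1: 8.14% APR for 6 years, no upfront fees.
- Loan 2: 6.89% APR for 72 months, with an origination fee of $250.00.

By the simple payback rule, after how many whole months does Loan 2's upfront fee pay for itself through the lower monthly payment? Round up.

36 months

Loan 1: at 8.14% the monthly rate is 0.0067833, so the payment is 11,500 × 0.0067833 / (1 − 1.0067833^−72) = $202.42.
Loan 2: monthly rate = 6.89%/12 = 0.0057417; payment = 11,500 × 0.0057417 / (1 − (1+0.0057417)^−72) = $195.46.
Monthly savings = $202.42 − $195.46 = $6.96.
Break-even = $250.00 / $6.96 = 35.92 → 36 months.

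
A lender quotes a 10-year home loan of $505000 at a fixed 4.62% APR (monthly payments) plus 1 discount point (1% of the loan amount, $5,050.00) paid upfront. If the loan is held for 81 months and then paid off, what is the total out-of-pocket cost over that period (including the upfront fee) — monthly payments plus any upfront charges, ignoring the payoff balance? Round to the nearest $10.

Monthly rate = 4.62%/12 = 0.0038500; payment = 505,000 × 0.0038500 / (1 − (1+0.0038500)^−120) = $5,263.00.
Total outlay = 81 × $5,263.00 + $5,050.00 = $431,353.00.

$431,350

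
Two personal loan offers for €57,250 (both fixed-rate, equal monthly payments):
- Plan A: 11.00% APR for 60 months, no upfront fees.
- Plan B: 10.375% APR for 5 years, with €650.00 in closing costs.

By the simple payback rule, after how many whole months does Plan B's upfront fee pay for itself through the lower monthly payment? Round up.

Plan A: monthly rate = 11%/12 = 0.0091667; payment = 57,250 × 0.0091667 / (1 − (1+0.0091667)^−60) = €1,244.75.
Plan B: monthly rate = 10.375%/12 = 0.0086458; payment = 57,250 × 0.0086458 / (1 − (1+0.0086458)^−60) = €1,226.98.
Monthly savings = €1,244.75 − €1,226.98 = €17.77.
Break-even = €650.00 / €17.77 = 36.58 → 37 months.

37 months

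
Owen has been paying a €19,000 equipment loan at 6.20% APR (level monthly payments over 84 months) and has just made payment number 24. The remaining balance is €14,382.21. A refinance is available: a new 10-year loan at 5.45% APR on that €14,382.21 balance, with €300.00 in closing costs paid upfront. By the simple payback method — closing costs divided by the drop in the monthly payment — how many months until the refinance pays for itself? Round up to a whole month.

Current payment = 19,000 × 6.2%/12 / (1 − (1+0.0051667)^−84) = €279.39.
Refinanced payment = 14,382.21 × 0.0045417 / (1 − (1+0.0045417)^−120) = €155.73.
Monthly savings = €279.39 − €155.73 = €123.66.
Break-even = €300.00 / €123.66 = 2.43 → 3 months.

3 months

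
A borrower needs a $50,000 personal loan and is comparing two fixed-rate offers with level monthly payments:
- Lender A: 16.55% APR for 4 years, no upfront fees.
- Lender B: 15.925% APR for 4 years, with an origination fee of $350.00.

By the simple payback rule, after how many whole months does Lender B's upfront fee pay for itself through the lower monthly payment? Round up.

Lender A: at 16.55% the monthly rate is 0.0137917, so the payment is 50,000 × 0.0137917 / (1 − 1.0137917^−48) = $1,431.14.
Lender B: monthly rate = 15.925%/12 = 0.0132708; payment = 50,000 × 0.0132708 / (1 − (1+0.0132708)^−48) = $1,415.09.
Monthly savings = $1,431.14 − $1,415.09 = $16.05.
Break-even = $350.00 / $16.05 = 21.81 → 22 months.

22 months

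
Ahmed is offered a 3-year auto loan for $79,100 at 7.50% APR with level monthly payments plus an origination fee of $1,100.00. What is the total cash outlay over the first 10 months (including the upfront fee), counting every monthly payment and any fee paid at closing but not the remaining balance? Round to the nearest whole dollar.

Monthly rate = 7.5%/12 = 0.0062500; payment = 79,100 × 0.0062500 / (1 − (1+0.0062500)^−36) = $2,460.50.
Total outlay = 10 × $2,460.50 + $1,100.00 = $25,705.00.

$25,705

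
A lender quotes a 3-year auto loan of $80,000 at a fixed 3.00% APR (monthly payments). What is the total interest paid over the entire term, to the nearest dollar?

Monthly rate = 3%/12 = 0.0025000; payment = 80,000 × 0.0025000 / (1 − (1+0.0025000)^−36) = $2,326.50.
Total paid = 36 × $2,326.50 = $83,754.00; interest = $83,754.00 − $80,000 = $3,754.00.

$3,754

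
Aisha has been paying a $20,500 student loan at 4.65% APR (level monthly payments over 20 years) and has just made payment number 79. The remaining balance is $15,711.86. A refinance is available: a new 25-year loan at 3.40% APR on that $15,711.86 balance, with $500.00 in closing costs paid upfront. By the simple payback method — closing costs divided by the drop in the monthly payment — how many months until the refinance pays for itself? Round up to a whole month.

Current payment = 20,500 × 4.65%/12 / (1 − (1+0.0038750)^−240) = $131.36.
Refinanced payment = 15,711.86 × 0.0028333 / (1 − (1+0.0028333)^−300) = $77.82.
Monthly savings = $131.36 − $77.82 = $53.54.
Break-even = $500.00 / $53.54 = 9.34 → 10 months.

10 months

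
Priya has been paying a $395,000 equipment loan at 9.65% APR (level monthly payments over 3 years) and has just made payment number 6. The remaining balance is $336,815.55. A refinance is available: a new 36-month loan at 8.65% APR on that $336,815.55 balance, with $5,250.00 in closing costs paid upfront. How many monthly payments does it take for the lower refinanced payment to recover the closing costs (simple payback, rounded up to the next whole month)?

Current payment = 395,000 × 9.65%/12 / (1 − (1+0.0080417)^−36) = $12,680.73.
Refinanced payment = 336,815.55 × 0.0072083 / (1 − (1+0.0072083)^−36) = $10,655.86.
Monthly savings = $12,680.73 − $10,655.86 = $2,024.87.
Break-even = $5,250.00 / $2,024.87 = 2.59 → 3 months.

3 months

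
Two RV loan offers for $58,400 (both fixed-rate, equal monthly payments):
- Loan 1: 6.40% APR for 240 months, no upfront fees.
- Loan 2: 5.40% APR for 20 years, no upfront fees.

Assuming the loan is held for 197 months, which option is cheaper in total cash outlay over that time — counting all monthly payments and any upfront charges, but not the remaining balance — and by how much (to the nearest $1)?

Loan 1: at 6.40% the monthly rate is 0.0053333, so the payment is 58,400 × 0.0053333 / (1 − 1.0053333^−240) = $431.98.
Loan 2: at 5.40% the monthly rate is 0.0045000, so the payment is 58,400 × 0.0045000 / (1 − 1.0045000^−240) = $398.43.
Over 197 months: Loan 1 costs 197 × $431.98 = $85,100.06; Loan 2 costs 197 × $398.43 = $78,490.71.
Loan 2 is cheaper by $85,100.06 − $78,490.71 = $6,609.35.

Loan 2 by $6,609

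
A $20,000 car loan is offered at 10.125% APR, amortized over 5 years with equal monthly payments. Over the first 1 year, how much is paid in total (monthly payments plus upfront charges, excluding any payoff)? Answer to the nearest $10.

At 10.125% the monthly rate is 0.0084375, so the payment is 20,000 × 0.0084375 / (1 − 1.0084375^−60) = $426.17.
Total outlay = 12 × $426.17 = $5,114.04.

$5,110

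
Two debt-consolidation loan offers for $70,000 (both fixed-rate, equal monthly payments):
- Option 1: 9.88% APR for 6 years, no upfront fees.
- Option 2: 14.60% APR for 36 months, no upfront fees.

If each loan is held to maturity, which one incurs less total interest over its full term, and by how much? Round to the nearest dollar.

Option 1: monthly rate = 9.88%/12 = 0.0082333; payment = 70,000 × 0.0082333 / (1 − (1+0.0082333)^−72) = $1,292.58.
Total interest on Option 1 = 72 × $1,292.58 − $70,000 = $23,065.76.
Option 2: monthly rate = 14.6%/12 = 0.0121667; payment = 70,000 × 0.0121667 / (1 − (1+0.0121667)^−36) = $2,412.88.
Total interest on Option 2 = 36 × $2,412.88 − $70,000 = $16,863.68.
Option 2 is lower by $6,202.08.

Option 2 by $6,202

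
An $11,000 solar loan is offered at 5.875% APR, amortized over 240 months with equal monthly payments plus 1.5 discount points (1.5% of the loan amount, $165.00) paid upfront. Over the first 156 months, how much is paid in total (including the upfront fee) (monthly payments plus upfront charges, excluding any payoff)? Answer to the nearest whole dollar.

Monthly rate = 5.875%/12 = 0.0048958; payment = 11,000 × 0.0048958 / (1 − (1+0.0048958)^−240) = $78.02.
Total outlay = 156 × $78.02 + $165.00 = $12,336.12.

$12,336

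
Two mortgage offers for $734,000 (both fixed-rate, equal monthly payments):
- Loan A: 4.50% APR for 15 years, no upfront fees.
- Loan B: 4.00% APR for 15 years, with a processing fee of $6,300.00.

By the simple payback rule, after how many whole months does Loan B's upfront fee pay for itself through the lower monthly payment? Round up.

34 months

Loan A: monthly rate = 4.5%/12 = 0.0037500; payment = 734,000 × 0.0037500 / (1 − (1+0.0037500)^−180) = $5,615.05.
Loan B: monthly rate = 4%/12 = 0.0033333; payment = 734,000 × 0.0033333 / (1 − (1+0.0033333)^−180) = $5,429.31.
Monthly savings = $5,615.05 − $5,429.31 = $185.74.
Break-even = $6,300.00 / $185.74 = 33.92 → 34 months.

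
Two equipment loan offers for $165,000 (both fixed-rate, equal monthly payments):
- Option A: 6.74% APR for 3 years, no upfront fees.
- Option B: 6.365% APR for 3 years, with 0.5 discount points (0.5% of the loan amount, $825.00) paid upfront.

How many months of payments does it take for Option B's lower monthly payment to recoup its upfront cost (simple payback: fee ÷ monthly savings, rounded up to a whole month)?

30 months

Option A: monthly rate = 6.74%/12 = 0.0056167; payment = 165,000 × 0.0056167 / (1 − (1+0.0056167)^−36) = $5,075.13.
Option B: at 6.365% the monthly rate is 0.0053042, so the payment is 165,000 × 0.0053042 / (1 − 1.0053042^−36) = $5,046.95.
Monthly savings = $5,075.13 − $5,046.95 = $28.18.
Break-even = $825.00 / $28.18 = 29.28 → 30 months.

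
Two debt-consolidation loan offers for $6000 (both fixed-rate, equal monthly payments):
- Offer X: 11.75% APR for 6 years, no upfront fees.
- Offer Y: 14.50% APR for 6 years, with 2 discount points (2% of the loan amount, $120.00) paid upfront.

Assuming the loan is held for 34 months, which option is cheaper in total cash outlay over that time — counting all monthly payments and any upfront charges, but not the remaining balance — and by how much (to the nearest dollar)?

Offer X: at 11.75% the monthly rate is 0.0097917, so the payment is 6,000 × 0.0097917 / (1 − 1.0097917^−72) = $116.52.
Offer Y: monthly rate = 14.5%/12 = 0.0120833; payment = 6,000 × 0.0120833 / (1 − (1+0.0120833)^−72) = $125.25.
Over 34 months: Offer X costs 34 × $116.52 = $3,961.68; Offer Y costs 34 × $125.25 + $120.00 = $4,378.50.
Offer X is cheaper by $4,378.50 − $3,961.68 = $416.82.

Offer X by $417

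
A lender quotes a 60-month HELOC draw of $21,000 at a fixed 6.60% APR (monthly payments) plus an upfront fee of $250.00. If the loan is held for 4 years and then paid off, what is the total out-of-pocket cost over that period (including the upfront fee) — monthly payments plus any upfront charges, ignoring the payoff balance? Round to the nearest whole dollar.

$20,020

At 6.60% the monthly rate is 0.0055000, so the payment is 21,000 × 0.0055000 / (1 − 1.0055000^−60) = $411.87.
Total outlay = 48 × $411.87 + $250.00 = $20,019.76.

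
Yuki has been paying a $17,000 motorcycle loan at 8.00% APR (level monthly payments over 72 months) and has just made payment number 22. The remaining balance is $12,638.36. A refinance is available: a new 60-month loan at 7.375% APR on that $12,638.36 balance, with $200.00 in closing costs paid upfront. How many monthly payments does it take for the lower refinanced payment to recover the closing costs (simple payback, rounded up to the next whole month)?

5 months

Current payment = 17,000 × 8%/12 / (1 − (1+0.0066667)^−72) = $298.07.
Refinanced payment = 12,638.36 × 0.0061458 / (1 − (1+0.0061458)^−60) = $252.50.
Monthly savings = $298.07 − $252.50 = $45.57.
Break-even = $200.00 / $45.57 = 4.39 → 5 months.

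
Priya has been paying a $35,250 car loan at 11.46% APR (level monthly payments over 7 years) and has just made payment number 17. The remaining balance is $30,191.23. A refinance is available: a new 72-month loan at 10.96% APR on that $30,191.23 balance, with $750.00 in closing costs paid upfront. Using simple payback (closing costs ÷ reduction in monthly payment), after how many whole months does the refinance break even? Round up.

20 months

Current payment = 35,250 × 11.46%/12 / (1 − (1+0.0095500)^−84) = $612.13.
Refinanced payment = 30,191.23 × 0.0091333 / (1 − (1+0.0091333)^−72) = $574.04.
Monthly savings = $612.13 − $574.04 = $38.09.
Break-even = $750.00 / $38.09 = 19.69 → 20 months.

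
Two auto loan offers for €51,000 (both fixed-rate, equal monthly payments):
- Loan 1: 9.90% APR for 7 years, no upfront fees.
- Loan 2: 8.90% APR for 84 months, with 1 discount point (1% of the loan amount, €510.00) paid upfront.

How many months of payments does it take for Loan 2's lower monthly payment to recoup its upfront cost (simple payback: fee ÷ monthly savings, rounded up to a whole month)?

Loan 1: at 9.90% the monthly rate is 0.0082500, so the payment is 51,000 × 0.0082500 / (1 − 1.0082500^−84) = €844.03.
Loan 2: at 8.90% the monthly rate is 0.0074167, so the payment is 51,000 × 0.0074167 / (1 − 1.0074167^−84) = €817.96.
Monthly savings = €844.03 − €817.96 = €26.07.
Break-even = €510.00 / €26.07 = 19.56 → 20 months.

20 months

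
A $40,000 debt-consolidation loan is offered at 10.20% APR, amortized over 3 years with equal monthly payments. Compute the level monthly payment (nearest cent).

$1,294.45

At 10.20% the monthly rate is 0.0085000, so the payment is 40,000 × 0.0085000 / (1 − 1.0085000^−36) = $1,294.45.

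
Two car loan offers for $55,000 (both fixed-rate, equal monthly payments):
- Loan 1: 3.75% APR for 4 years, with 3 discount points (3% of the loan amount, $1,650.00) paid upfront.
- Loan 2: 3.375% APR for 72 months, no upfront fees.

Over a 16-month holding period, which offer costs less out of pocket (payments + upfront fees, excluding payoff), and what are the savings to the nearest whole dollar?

Loan 1: monthly rate = 3.75%/12 = 0.0031250; payment = 55,000 × 0.0031250 / (1 − (1+0.0031250)^−48) = $1,235.70.
Loan 2: monthly rate = 3.375%/12 = 0.0028125; payment = 55,000 × 0.0028125 / (1 − (1+0.0028125)^−72) = $844.91.
Over 16 months: Loan 1 costs 16 × $1,235.70 + $1,650.00 = $21,421.20; Loan 2 costs 16 × $844.91 = $13,518.56.
Loan 2 is cheaper by $21,421.20 − $13,518.56 = $7,902.64.

Loan 2 by $7,903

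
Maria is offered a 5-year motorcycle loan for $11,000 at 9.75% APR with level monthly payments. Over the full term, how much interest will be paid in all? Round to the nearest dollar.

At 9.75% the monthly rate is 0.0081250, so the payment is 11,000 × 0.0081250 / (1 − 1.0081250^−60) = $232.37.
Total paid = 60 × $232.37 = $13,942.20; interest = $13,942.20 − $11,000 = $2,942.20.

$2,942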